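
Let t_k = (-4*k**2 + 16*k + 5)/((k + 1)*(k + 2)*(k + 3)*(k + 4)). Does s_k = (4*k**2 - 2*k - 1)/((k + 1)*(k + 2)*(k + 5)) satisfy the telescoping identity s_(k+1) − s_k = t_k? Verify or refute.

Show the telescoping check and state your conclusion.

s_(k+1) = (-2*k + 4*(k + 1)**2 - 3)/((k + 2)*(k + 3)*(k + 6))
s_(k+1) − s_k = (-4*k**3 + 4*k**2 + 81*k + 23)/(k**5 + 17*k**4 + 107*k**3 + 307*k**2 + 396*k + 180)
(s_(k+1) − s_k) − t_k = 2*(8*k**3 + 18*k**2 - 94*k - 29)/(k**6 + 21*k**5 + 175*k**4 + 735*k**3 + 1624*k**2 + 1764*k + 720)

Invalid: residual 2*(8*k**3 + 18*k**2 - 94*k - 29)/(k**6 + 21*k**5 + 175*k**4 + 735*k**3 + 1624*k**2 + 1764*k + 720) ≠ 0.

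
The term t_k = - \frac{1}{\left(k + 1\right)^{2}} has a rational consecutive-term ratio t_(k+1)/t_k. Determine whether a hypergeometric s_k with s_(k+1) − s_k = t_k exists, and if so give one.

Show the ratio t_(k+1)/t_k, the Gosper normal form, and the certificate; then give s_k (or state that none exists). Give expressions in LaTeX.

not Gosper-summable; s_k does not exist

t_(k+1)/t_k = (k + 1)**2/(k + 2)**2.
Normal form (A,B,C) = (k**2 + 2*k + 1, k**2 + 4*k + 4, 1).
f must satisfy (k**2 + 2*k + 1)·f(k+1) − (k**2 + 2*k + 1)·f(k) = 1.
From deg A=2, deg B=2, deg C=0: d=0.
Write f(k) = c0. Then LHS − RHS = -1, requiring -1 = 0: contradictory. No certificate.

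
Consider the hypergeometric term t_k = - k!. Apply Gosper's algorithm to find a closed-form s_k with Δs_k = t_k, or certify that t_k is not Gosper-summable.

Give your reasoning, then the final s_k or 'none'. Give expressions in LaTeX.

none — t_k is not Gosper-summable

t_(k+1)/t_k = k + 1.
A = k + 1, B = 1, C = 1.
f must satisfy (k + 1)·f(k+1) − (1)·f(k) = 1.
d = -1 from the (1,0,0) case.
Negative degree bound (-1): no f exists, t_k not Gosper-summable.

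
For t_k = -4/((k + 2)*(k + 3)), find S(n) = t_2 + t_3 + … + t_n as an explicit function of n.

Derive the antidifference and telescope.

t_(k+1)/t_k = (k + 2)/(k + 4).
Factor: A=k + 2; B=k + 4; C=1.
Need (k + 2)·f(k+1) − (k + 3)·f(k) = 1.
From deg A=1, deg B=1, deg C=0: d=1.
Match coefficients ⇒ f(k) = k/2.
Then R = B(k−1)f/C = k*(k + 3)/2, so s_k = R(k)·t_k = -2*k/(k + 2).
Check: Δs_k = -4/(k**2 + 5*k + 6). ✓
Σ_(k=2)^n t_k = s_(n+1) − s_(2) = (2*(-n - 1)/(n + 3)) − (-1), i.e. (1 - n)/(n + 3).

S(n) = (1 - n)/(n + 3)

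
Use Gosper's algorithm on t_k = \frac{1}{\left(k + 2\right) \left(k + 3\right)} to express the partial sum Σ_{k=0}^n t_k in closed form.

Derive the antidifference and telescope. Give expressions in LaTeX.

Compute t_(k+1)/t_k: get (k + 2)/(k + 4).
A = k + 2, B = k + 4, C = 1.
Set up (k + 2)·f(k+1) − (k + 3)·f(k) − (1) = 0.
deg f ≤ 1 (via 1,1,0).
A polynomial solution: f(k) = k/2.
So s_k = (B(k−1)f/C)·t_k = (k*(k + 3)/2)·t_k = k/(2*(k + 2)).
Δs = 1/(k**2 + 5*k + 6), as required.
Telescope: S(n) = s_(n+1) − s_(0) = (n + 1)/(2*(n + 3)) − (0) = (n + 1)/(2*(n + 3)).

S(n) = \frac{n + 1}{2 \left(n + 3\right)}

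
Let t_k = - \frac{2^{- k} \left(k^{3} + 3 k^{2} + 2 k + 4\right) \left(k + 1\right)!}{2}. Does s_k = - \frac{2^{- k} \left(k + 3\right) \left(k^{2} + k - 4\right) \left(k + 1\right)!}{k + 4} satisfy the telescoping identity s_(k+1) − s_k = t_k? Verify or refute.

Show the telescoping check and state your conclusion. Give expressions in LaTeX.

Invalid: residual \frac{2^{- k} \left(k^{4} + 7 k^{3} + 12 k^{2} + 10 k + 24\right) \left(k + 1\right)!}{2 \left(k + 4\right) \left(k + 5\right)} ≠ 0.

s_(k+1) = -(k + 4)*(k**2 + 3*k - 2)*factorial(k + 2)/(2*2**k*(k + 5))
s_(k+1) − s_k = -(k**5 + 11*k**4 + 42*k**3 + 70*k**2 + 66*k + 56)*factorial(k + 1)/(2*2**k*(k + 4)*(k + 5))
(s_(k+1) − s_k) − t_k = (k**4 + 7*k**3 + 12*k**2 + 10*k + 24)*factorial(k + 1)/(2*2**k*(k + 4)*(k + 5))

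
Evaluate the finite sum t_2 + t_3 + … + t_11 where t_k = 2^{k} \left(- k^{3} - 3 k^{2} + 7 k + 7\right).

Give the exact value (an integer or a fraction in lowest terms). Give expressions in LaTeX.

Σ = -5255196

r(k) = 2*(k**3 + 6*k**2 + 2*k - 10)/(k**3 + 3*k**2 - 7*k - 7) after simplifying.
Gosper form: A/B · C(k+1)/C(k) with A=2, B=1, C=k**3 + 3*k**2 - 7*k - 7.
Key eq: (2)·f(k+1) = (1)·f(k) + (k**3 + 3*k**2 - 7*k - 7).
d = 3 from the (0,0,3) case.
Solving with deg f ≤ 3: f(k) = k**3 - 3*k**2 - k - 1.
Then R = B(k−1)f/C = (k**3 - 3*k**2 - k - 1)/(k**3 + 3*k**2 - 7*k - 7), so s_k = R(k)·t_k = 2**k*(-k**3 + 3*k**2 + k + 1).
Check: Δs_k = 2**k*(-k**3 - 3*k**2 + 7*k + 7). ✓
Evaluate s at k=12 and k=2: -5255168 and 28; difference -5255196.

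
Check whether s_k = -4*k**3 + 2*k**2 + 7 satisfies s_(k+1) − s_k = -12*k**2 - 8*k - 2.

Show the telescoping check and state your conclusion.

Valid — Δs_k = t_k.

s_(k+1) = -4*(k + 1)**3 + 2*(k + 1)**2 + 7
s_(k+1) − s_k = -12*k**2 - 8*k - 2
(s_(k+1) − s_k) − t_k = 0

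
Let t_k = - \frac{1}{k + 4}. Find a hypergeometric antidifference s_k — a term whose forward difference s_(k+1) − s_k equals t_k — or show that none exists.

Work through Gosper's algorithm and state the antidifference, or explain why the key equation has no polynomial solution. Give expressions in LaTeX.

The ratio is (k + 4)/(k + 5).
So A=k + 4 and B=k + 5, with C=1.
Solve (k + 4)·f(k+1) − (k + 4)·f(k) = 1.
Degrees (1,1,0) ⇒ d ≤ 0.
Put f(k) = c0: A·f(k+1) − B(k−1)·f(k) − C = -1; need -1 = 0 — inconsistent ⇒ no f, not summable.

none — t_k is not Gosper-summable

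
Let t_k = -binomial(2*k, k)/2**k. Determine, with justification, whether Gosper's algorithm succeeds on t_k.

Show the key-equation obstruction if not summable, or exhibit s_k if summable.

No — negative degree bound, so no certificate f.

Compute t_(k+1)/t_k: get (2*k + 1)/(k + 1).
Take A(k)=2*k + 1, B(k)=k + 1, C(k)=1.
Solve (2*k + 1)·f(k+1) − (k)·f(k) = 1.
Degrees (1,1,0) ⇒ d ≤ -1.
d = -1 < 0 ⇒ no nonzero polynomial f; not summable.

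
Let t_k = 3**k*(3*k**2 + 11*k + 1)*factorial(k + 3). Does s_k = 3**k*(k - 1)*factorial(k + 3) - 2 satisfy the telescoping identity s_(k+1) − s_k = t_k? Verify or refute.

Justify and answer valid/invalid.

valid; difference matches t_k

s_(k+1) = 3**(k + 1)*k*factorial(k + 4) - 2
s_(k+1) − s_k = 3**k*(3*k**2 + 11*k + 1)*factorial(k + 3)
(s_(k+1) − s_k) − t_k = 0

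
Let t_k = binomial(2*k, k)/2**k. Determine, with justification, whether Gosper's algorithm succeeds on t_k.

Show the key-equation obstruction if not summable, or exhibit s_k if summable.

Compute t_(k+1)/t_k: get (2*k + 1)/(k + 1).
A = 2*k + 1, B = k + 1, C = 1.
Solve (2*k + 1)·f(k+1) − (k)·f(k) = 1.
Degrees (1,1,0) ⇒ d ≤ -1.
d = -1 < 0 ⇒ no nonzero polynomial f; not summable.

No — key equation has no polynomial f.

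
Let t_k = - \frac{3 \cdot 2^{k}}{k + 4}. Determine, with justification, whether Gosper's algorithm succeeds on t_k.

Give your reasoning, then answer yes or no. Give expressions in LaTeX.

No — negative degree bound, so no certificate f.

Ratio r(k) = 2*(k + 4)/(k + 5).
Take A(k)=2*k + 8, B(k)=k + 5, C(k)=1.
f must satisfy (2*k + 8)·f(k+1) − (k + 4)·f(k) = 1.
From deg A=1, deg B=1, deg C=0: d=-1.
d = -1 < 0 ⇒ no nonzero polynomial f; not summable.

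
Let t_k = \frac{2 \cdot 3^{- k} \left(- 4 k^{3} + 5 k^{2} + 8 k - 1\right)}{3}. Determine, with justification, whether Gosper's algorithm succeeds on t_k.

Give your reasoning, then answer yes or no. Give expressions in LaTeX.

Yes. s_k = 3^{- k} \left(4 k^{3} + k^{2} - k + 3\right).

Compute t_(k+1)/t_k: get (4*k**3 + 7*k**2 - 6*k - 8)/(3*(4*k**3 - 5*k**2 - 8*k + 1)).
A = 1/3, B = 1, C = k**3 - 5*k**2/4 - 2*k + 1/4.
Set up (1/3)·f(k+1) − (1)·f(k) − (k**3 - 5*k**2/4 - 2*k + 1/4) = 0.
Bound: deg f ≤ 3.
A polynomial solution: f(k) = -3*(4*k**3 + k**2 - k + 3)/8.
Certificate R = B(k−1)f/C = -3*(4*k**3 + k**2 - k + 3)/(2*(k + 1)*(4*k**2 - 9*k + 1)) gives s_k = (4*k**3 + k**2 - k + 3)/3**k.
Δs = 2*(-4*k**3 + 5*k**2 + 8*k - 1)/(3*3**k), as required.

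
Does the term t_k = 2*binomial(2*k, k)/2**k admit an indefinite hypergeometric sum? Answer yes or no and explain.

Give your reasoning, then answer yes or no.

Compute t_(k+1)/t_k: get (2*k + 1)/(k + 1).
Take A(k)=2*k + 1, B(k)=k + 1, C(k)=1.
Set up (2*k + 1)·f(k+1) − (k)·f(k) − (1) = 0.
From deg A=1, deg B=1, deg C=0: d=-1.
Negative degree bound (-1): no f exists, t_k not Gosper-summable.

No — t_k has no hypergeometric antidifference.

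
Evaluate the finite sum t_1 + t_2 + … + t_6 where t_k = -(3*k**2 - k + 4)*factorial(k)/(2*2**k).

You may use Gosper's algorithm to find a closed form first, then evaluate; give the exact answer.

The ratio is (k + 1)*(-k + 3*(k + 1)**2 + 3)/(2*(3*k**2 - k + 4)).
Factor: A=k/2 + 1/2; B=1; C=k**2 - k/3 + 4/3.
f must satisfy (k/2 + 1/2)·f(k+1) − (1)·f(k) = k**2 - k/3 + 4/3.
Bound: deg f ≤ 1.
Coefficient equations give f(k) = 2*(3*k - 1)/3.
So s_k = (B(k−1)f/C)·t_k = (2*(3*k - 1)/(3*k**2 - k + 4))·t_k = -(3*k - 1)*factorial(k)/2**k.
Check: Δs_k = -(3*k**2 - k + 4)*factorial(k)/(2*2**k). ✓
Σ_(k=1)^(6) t_k = s_(7) − s_(1) = -1575/2 − (-1) = -1573/2.

Σ = -1573/2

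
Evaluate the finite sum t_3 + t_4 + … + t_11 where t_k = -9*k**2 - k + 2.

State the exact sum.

Ratio r(k) = (k + 9*(k + 1)**2 - 1)/(9*k**2 + k - 2).
Normal form (A,B,C) = (1, 1, k**2 + k/9 - 2/9).
Key eq: (1)·f(k+1) = (1)·f(k) + (k**2 + k/9 - 2/9).
From deg A=0, deg B=0, deg C=2: d=3.
Solving with deg f ≤ 3: f(k) = k*(3*k**2 - 4*k - 1)/9.
R(k) = B(k−1)·f(k)/C(k) = k*(3*k**2 - 4*k - 1)/(9*k**2 + k - 2); s_k = R·t_k = k*(-3*k**2 + 4*k + 1).
Verify: -9*k**2 - k + 2 matches t_k.
Evaluate s at k=12 and k=3: -4596 and -42; difference -4554.

Σ = -4554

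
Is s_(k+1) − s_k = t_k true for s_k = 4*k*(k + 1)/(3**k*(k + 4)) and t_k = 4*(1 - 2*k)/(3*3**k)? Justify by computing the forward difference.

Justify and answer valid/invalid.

Invalid: residual 8*(k**2 + 5*k - 2)/(3**k*(k**2 + 9*k + 20)) ≠ 0.

s_(k+1) = 4*(k + 1)*(k + 2)/(3*3**k*(k + 5))
s_(k+1) − s_k = 4*(-2*k**3 - 11*k**2 - k + 8)/(3*3**k*(k**2 + 9*k + 20))
(s_(k+1) − s_k) − t_k = 8*(k**2 + 5*k - 2)/(3**k*(k**2 + 9*k + 20))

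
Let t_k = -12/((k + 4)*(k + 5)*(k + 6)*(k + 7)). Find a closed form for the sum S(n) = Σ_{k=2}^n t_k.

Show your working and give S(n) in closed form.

S(n) = (-n**3 - 18*n**2 - 107*n + 126)/(84*(n**3 + 18*n**2 + 107*n + 210))

t_(k+1)/t_k = (k + 4)/(k + 8).
Normal form (A,B,C) = (k + 4, k + 8, 1).
f must satisfy (k + 4)·f(k+1) − (k + 7)·f(k) = 1.
Bound: deg f ≤ 3.
Solving with deg f ≤ 3: f(k) = k*(k**2 + 15*k + 74)/360.
Certificate R = B(k−1)f/C = k*(k + 7)*(k**2 + 15*k + 74)/360 gives s_k = k*(-k**2 - 15*k - 74)/(30*(k + 4)*(k + 5)*(k + 6)).
s_(k+1) − s_k = -12/(k**4 + 22*k**3 + 179*k**2 + 638*k + 840) = t_k.
Σ_(k=2)^n t_k = s_(n+1) − s_(2) = ((-n**3 - 18*n**2 - 107*n - 90)/(30*(n**3 + 18*n**2 + 107*n + 210))) − (-3/140), i.e. (-n**3 - 18*n**2 - 107*n + 126)/(84*(n**3 + 18*n**2 + 107*n + 210)).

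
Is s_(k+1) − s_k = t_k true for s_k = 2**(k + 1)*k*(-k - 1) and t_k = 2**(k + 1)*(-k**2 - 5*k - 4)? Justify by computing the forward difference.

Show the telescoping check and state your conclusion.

valid; difference matches t_k

s_(k+1) = -2**(k + 2)*(k + 1)*(k + 2)
s_(k+1) − s_k = 2**(k + 1)*(-k - 4)*(k + 1)
(s_(k+1) − s_k) − t_k = 0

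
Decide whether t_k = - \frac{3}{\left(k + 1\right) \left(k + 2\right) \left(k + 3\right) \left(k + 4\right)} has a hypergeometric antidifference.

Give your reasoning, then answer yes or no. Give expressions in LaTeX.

Compute t_(k+1)/t_k: get (k + 1)/(k + 5).
Take A(k)=k + 1, B(k)=k + 5, C(k)=1.
f must satisfy (k + 1)·f(k+1) − (k + 4)·f(k) = 1.
d = 3 from the (1,1,0) case.
Coefficient equations give f(k) = k*(k**2 + 6*k + 11)/18.
So s_k = (B(k−1)f/C)·t_k = (k*(k + 4)*(k**2 + 6*k + 11)/18)·t_k = k*(-k**2 - 6*k - 11)/(6*(k + 1)*(k + 2)*(k + 3)).
Δs = -3/(k**4 + 10*k**3 + 35*k**2 + 50*k + 24), as required.

Yes. s_k = \frac{k \left(- k^{2} - 6 k - 11\right)}{6 \left(k + 1\right) \left(k + 2\right) \left(k + 3\right)}.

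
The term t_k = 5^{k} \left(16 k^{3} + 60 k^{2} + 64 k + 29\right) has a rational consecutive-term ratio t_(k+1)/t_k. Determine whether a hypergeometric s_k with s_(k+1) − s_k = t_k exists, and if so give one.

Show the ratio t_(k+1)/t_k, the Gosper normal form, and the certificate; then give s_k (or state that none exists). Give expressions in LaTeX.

s_k = 5^{k} \left(4 k^{3} + k + 1\right)

Compute t_(k+1)/t_k: get 5*(16*k**3 + 108*k**2 + 232*k + 169)/(16*k**3 + 60*k**2 + 64*k + 29).
A = 5, B = 1, C = k**3 + 15*k**2/4 + 4*k + 29/16.
Key eq: (5)·f(k+1) = (1)·f(k) + (k**3 + 15*k**2/4 + 4*k + 29/16).
Bound: deg f ≤ 3.
Match coefficients ⇒ f(k) = (2*k + 1)*(2*k**2 - k + 1)/16.
Certificate R = B(k−1)f/C = (2*k + 1)*(2*k**2 - k + 1)/(16*k**3 + 60*k**2 + 64*k + 29) gives s_k = 5**k*(4*k**3 + k + 1).
s_(k+1) − s_k = 5**k*(16*k**3 + 60*k**2 + 64*k + 29) = t_k.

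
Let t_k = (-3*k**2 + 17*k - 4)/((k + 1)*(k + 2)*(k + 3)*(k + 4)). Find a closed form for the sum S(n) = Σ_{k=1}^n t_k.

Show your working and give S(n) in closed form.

S(n) = n*(3*n + 2)/(n**3 + 9*n**2 + 26*n + 24)

Ratio r(k) = -(k + 1)*(17*k - 3*(k + 1)**2 + 13)/((k + 5)*(3*k**2 - 17*k + 4)).
Gosper form: A/B · C(k+1)/C(k) with A=k + 1, B=k + 5, C=k**2 - 17*k/3 + 4/3.
Set up (k + 1)·f(k+1) − (k + 4)·f(k) − (k**2 - 17*k/3 + 4/3) = 0.
deg f ≤ 3 (via 1,1,2).
Solving with deg f ≤ 3: f(k) = k*(k - 7)*(k - 5)/18.
R(k) = B(k−1)·f(k)/C(k) = k*(k - 7)*(k - 5)*(k + 4)/(6*(3*k**2 - 17*k + 4)); s_k = R·t_k = k*(-k**2 + 12*k - 35)/(6*(k + 1)*(k + 2)*(k + 3)).
Verify: (-3*k**2 + 17*k - 4)/(k**4 + 10*k**3 + 35*k**2 + 50*k + 24) matches t_k.
Evaluate: s_(n+1) = (-n**3 + 9*n**2 - 14*n - 24)/(6*(n**3 + 9*n**2 + 26*n + 24)); subtract s_(1) = -1/6 ⇒ S(n) = n*(3*n + 2)/(n**3 + 9*n**2 + 26*n + 24).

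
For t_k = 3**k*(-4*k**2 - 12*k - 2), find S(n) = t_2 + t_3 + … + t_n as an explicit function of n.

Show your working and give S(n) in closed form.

S(n) = -6*3**n*n**2 - 12*3**n*n + 54

The ratio is 3*(2*k**2 + 10*k + 9)/(2*k**2 + 6*k + 1).
Gosper form: A/B · C(k+1)/C(k) with A=3, B=1, C=k**2 + 3*k + 1/2.
Solve (3)·f(k+1) − (1)·f(k) = k**2 + 3*k + 1/2.
From deg A=0, deg B=0, deg C=2: d=2.
Coefficient equations give f(k) = (k - 1)*(k + 1)/2.
So s_k = (B(k−1)f/C)·t_k = ((k - 1)*(k + 1)/(2*k**2 + 6*k + 1))·t_k = 2*3**k*(1 - k**2).
Δs = 2*3**k*(k**2 - 3*(k + 1)**2 + 2), as required.
Telescope: S(n) = s_(n+1) − s_(2) = 6*3**n*n*(-n - 2) − (-54) = -6*3**n*n**2 - 12*3**n*n + 54.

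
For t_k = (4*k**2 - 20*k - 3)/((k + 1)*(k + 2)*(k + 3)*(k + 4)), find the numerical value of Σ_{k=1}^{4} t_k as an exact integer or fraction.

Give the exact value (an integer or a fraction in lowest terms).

Σ = -31/112

Step 1: r(k) = (4*k**3 - 8*k**2 - 31*k - 19)/(4*k**3 - 103*k - 15).
So A=k + 1 and B=k + 5, with C=k**2 - 5*k - 3/4.
Need (k + 1)·f(k+1) − (k + 4)·f(k) = k**2 - 5*k - 3/4.
deg f ≤ 3 (via 1,1,2).
Solving with deg f ≤ 3: f(k) = -k*(k**2 + 30*k - 13)/24.
Certificate R = B(k−1)f/C = -k*(k + 4)*(k**2 + 30*k - 13)/(6*(4*k**2 - 20*k - 3)) gives s_k = k*(-k**2 - 30*k + 13)/(6*(k + 1)*(k + 2)*(k + 3)).
s_(k+1) − s_k = (4*k**2 - 20*k - 3)/(k**4 + 10*k**3 + 35*k**2 + 50*k + 24) = t_k.
Sum = s_(5) − s_(1); s_(5) = -45/112, s_(1) = -1/8 ⇒ -31/112.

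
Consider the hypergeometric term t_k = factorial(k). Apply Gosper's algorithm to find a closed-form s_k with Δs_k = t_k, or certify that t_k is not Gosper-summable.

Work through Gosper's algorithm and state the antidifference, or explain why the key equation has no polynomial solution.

Step 1: r(k) = k + 1.
Take A(k)=k + 1, B(k)=1, C(k)=1.
f must satisfy (k + 1)·f(k+1) − (1)·f(k) = 1.
deg f ≤ -1 (via 1,0,0).
deg f ≤ -1 is impossible — no certificate.

no hypergeometric antidifference exists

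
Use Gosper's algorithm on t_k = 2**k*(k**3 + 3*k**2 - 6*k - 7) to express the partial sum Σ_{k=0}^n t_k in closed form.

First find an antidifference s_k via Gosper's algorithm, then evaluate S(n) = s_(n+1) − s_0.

The ratio is 2*(k**3 + 6*k**2 + 3*k - 9)/(k**3 + 3*k**2 - 6*k - 7).
Gosper form: A/B · C(k+1)/C(k) with A=2, B=1, C=k**3 + 3*k**2 - 6*k - 7.
Need (2)·f(k+1) − (1)·f(k) = k**3 + 3*k**2 - 6*k - 7.
Bound: deg f ≤ 3.
Coefficient equations give f(k) = k**3 - 3*k**2 - 3.
Certificate R = B(k−1)f/C = (k**3 - 3*k**2 - 3)/(k**3 + 3*k**2 - 6*k - 7) gives s_k = 2**k*(k**3 - 3*k**2 - 3).
Δs = 2**k*(k**3 + 3*k**2 - 6*k - 7), as required.
Telescope: S(n) = s_(n+1) − s_(0) = 2**(n + 1)*(n**3 - 3*n - 5) − (-3) = 2*2**n*n**3 - 6*2**n*n - 10*2**n + 3.

S(n) = 2*2**n*n**3 - 6*2**n*n - 10*2**n + 3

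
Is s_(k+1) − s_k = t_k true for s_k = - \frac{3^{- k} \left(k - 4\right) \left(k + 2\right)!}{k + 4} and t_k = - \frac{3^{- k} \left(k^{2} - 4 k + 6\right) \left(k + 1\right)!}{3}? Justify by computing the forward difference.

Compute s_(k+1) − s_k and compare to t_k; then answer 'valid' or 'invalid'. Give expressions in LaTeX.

Invalid: residual \frac{2 \cdot 3^{- k} \left(k^{3} - 13 k + 36\right) \left(k + 1\right)!}{3 \left(k + 4\right) \left(k + 5\right)} ≠ 0.

s_(k+1) = -(k - 3)*factorial(k + 3)/(3*3**k*(k + 5))
s_(k+1) − s_k = -(k**3 + k**2 - 12*k + 24)*factorial(k + 2)/(3*3**k*(k + 4)*(k + 5))
(s_(k+1) − s_k) − t_k = 2*(k**3 - 13*k + 36)*factorial(k + 1)/(3*3**k*(k + 4)*(k + 5))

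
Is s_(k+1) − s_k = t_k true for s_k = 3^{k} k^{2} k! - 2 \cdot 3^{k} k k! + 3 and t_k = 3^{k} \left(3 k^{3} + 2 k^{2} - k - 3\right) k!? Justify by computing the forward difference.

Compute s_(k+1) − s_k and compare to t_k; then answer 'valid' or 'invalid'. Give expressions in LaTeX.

valid; difference matches t_k

s_(k+1) = 3*3**k*k**3*factorial(k) + 3*3**k*k**2*factorial(k) - 3*3**k*k*factorial(k) - 3*3**k*factorial(k) + 3
s_(k+1) − s_k = 3**k*(3*k**3 + 2*k**2 - k - 3)*factorial(k)
(s_(k+1) − s_k) − t_k = 0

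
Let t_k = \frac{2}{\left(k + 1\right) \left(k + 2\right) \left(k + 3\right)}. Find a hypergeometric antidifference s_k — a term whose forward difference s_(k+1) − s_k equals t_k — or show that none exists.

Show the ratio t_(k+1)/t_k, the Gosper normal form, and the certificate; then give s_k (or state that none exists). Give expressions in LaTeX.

s_k = \frac{k \left(k + 3\right)}{2 \left(k + 1\right) \left(k + 2\right)}

t_(k+1)/t_k = (k + 1)/(k + 4).
So A=k + 1 and B=k + 4, with C=1.
Solve (k + 1)·f(k+1) − (k + 3)·f(k) = 1.
Degrees (1,1,0) ⇒ d ≤ 2.
Solving with deg f ≤ 2: f(k) = k*(k + 3)/4.
Then R = B(k−1)f/C = k*(k + 3)**2/4, so s_k = R(k)·t_k = k*(k + 3)/(2*(k + 1)*(k + 2)).
s_(k+1) − s_k = 2/(k**3 + 6*k**2 + 11*k + 6) = t_k.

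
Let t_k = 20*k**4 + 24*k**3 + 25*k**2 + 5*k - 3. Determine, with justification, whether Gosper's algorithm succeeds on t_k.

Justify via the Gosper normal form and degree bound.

Yes. s_k = k*(4*k**4 - 4*k**3 + 3*k**2 - 4*k - 2).

Compute t_(k+1)/t_k: get (20*k**4 + 104*k**3 + 217*k**2 + 207*k + 71)/(20*k**4 + 24*k**3 + 25*k**2 + 5*k - 3).
So A=1 and B=1, with C=k**4 + 6*k**3/5 + 5*k**2/4 + k/4 - 3/20.
Solve (1)·f(k+1) − (1)·f(k) = k**4 + 6*k**3/5 + 5*k**2/4 + k/4 - 3/20.
Degrees (0,0,4) ⇒ d ≤ 5.
Solve for f: f(k) = k*(4*k**4 - 4*k**3 + 3*k**2 - 4*k - 2)/20 (degree 5 ≤ 5).
Then R = B(k−1)f/C = k*(4*k**4 - 4*k**3 + 3*k**2 - 4*k - 2)/(20*k**4 + 24*k**3 + 25*k**2 + 5*k - 3), so s_k = R(k)·t_k = k*(4*k**4 - 4*k**3 + 3*k**2 - 4*k - 2).
s_(k+1) − s_k = 20*k**4 + 24*k**3 + 25*k**2 + 5*k - 3 = t_k.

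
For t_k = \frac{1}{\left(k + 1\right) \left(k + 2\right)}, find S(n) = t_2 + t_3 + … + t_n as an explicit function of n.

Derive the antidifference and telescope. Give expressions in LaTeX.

S(n) = \frac{n - 1}{3 \left(n + 2\right)}

t_(k+1)/t_k = (k + 1)/(k + 3).
So A=k + 1 and B=k + 3, with C=1.
Need (k + 1)·f(k+1) − (k + 2)·f(k) = 1.
From deg A=1, deg B=1, deg C=0: d=1.
A polynomial solution: f(k) = k.
Then R = B(k−1)f/C = k*(k + 2), so s_k = R(k)·t_k = k/(k + 1).
Δs = 1/(k**2 + 3*k + 2), as required.
Telescope: S(n) = s_(n+1) − s_(2) = (n + 1)/(n + 2) − (2/3) = (n - 1)/(3*(n + 2)).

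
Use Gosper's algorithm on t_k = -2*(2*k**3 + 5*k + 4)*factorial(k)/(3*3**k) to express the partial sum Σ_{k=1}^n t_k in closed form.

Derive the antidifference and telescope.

S(n) = 3**(-n - 1)*(2*3**n - 4*n**3*factorial(n) - 12*n**2*factorial(n) - 10*n*factorial(n) - 2*factorial(n))

Compute t_(k+1)/t_k: get (k + 1)*(5*k + 2*(k + 1)**3 + 9)/(3*(2*k**3 + 5*k + 4)).
Take A(k)=k/3 + 1/3, B(k)=1, C(k)=k**3 + 5*k/2 + 2.
Solve (k/3 + 1/3)·f(k+1) − (1)·f(k) = k**3 + 5*k/2 + 2.
deg f ≤ 2 (via 1,0,3).
Coefficient equations give f(k) = 3*(2*k**2 - 1)/2.
So s_k = (B(k−1)f/C)·t_k = (3*(2*k**2 - 1)/(2*k**3 + 5*k + 4))·t_k = -2*(2*k**2 - 1)*factorial(k)/3**k.
Δs = -2*(2*k**3 + 5*k + 4)*factorial(k)/(3*3**k), as required.
Evaluate: s_(n+1) = -2*3**(-n - 1)*(2*n**2 + 4*n + 1)*factorial(n + 1); subtract s_(1) = -2/3 ⇒ S(n) = 3**(-n - 1)*(2*3**n - 4*n**3*factorial(n) - 12*n**2*factorial(n) - 10*n*factorial(n) - 2*factorial(n)).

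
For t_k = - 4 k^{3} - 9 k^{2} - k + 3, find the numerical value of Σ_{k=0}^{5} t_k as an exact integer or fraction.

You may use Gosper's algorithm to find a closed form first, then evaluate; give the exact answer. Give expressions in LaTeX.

Σ = -1392

The ratio is (4*k**3 + 21*k**2 + 31*k + 11)/(4*k**3 + 9*k**2 + k - 3).
Gosper form: A/B · C(k+1)/C(k) with A=1, B=1, C=k**3 + 9*k**2/4 + k/4 - 3/4.
Solve (1)·f(k+1) − (1)·f(k) = k**3 + 9*k**2/4 + k/4 - 3/4.
d = 4 from the (0,0,3) case.
Match coefficients ⇒ f(k) = k*(k + 2)*(k**2 - k - 1)/4.
R(k) = B(k−1)·f(k)/C(k) = k*(k + 2)*(k**2 - k - 1)/(4*k**3 + 9*k**2 + k - 3); s_k = R·t_k = k*(-k**3 - k**2 + 3*k + 2).
Δs = -4*k**3 - 9*k**2 - k + 3, as required.
Σ_(k=0)^(5) t_k = s_(6) − s_(0) = -1392 − (0) = -1392.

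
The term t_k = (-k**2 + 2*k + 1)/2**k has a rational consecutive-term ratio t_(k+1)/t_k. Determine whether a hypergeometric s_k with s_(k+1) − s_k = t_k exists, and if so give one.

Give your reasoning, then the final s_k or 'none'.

s_k = 2**(1 - k)*k**2

Compute t_(k+1)/t_k: get (k**2 - 2)/(2*(k**2 - 2*k - 1)).
So A=1/2 and B=1, with C=k**2 - 2*k - 1.
Set up (1/2)·f(k+1) − (1)·f(k) − (k**2 - 2*k - 1) = 0.
deg f ≤ 2 (via 0,0,2).
Match coefficients ⇒ f(k) = -2*k**2.
Then R = B(k−1)f/C = -2*k**2/(k**2 - 2*k - 1), so s_k = R(k)·t_k = 2**(1 - k)*k**2.
Verify: (-k**2 + 2*k + 1)/2**k matches t_k.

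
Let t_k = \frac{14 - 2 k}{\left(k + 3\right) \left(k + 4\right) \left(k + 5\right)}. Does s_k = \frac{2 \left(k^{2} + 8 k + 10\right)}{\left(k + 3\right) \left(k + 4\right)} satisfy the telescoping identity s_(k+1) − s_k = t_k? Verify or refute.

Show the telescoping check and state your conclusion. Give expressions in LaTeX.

Valid — Δs_k = t_k.

s_(k+1) = 2*(8*k + (k + 1)**2 + 18)/((k + 4)*(k + 5))
s_(k+1) − s_k = 2*(7 - k)/(k**3 + 12*k**2 + 47*k + 60)
(s_(k+1) − s_k) − t_k = 0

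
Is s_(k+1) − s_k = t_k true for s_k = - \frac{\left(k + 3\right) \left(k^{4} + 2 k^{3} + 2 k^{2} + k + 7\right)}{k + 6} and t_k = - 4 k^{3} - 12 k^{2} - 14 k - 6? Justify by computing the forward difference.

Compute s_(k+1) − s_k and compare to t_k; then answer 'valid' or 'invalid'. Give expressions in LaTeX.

s_(k+1) = (-k**5 - 10*k**4 - 38*k**3 - 71*k**2 - 73*k - 52)/(k + 7)
s_(k+1) − s_k = (-4*k**5 - 55*k**4 - 236*k**3 - 440*k**2 - 399*k - 165)/(k**2 + 13*k + 42)
(s_(k+1) − s_k) − t_k = 3*(3*k**4 + 34*k**3 + 84*k**2 + 89*k + 29)/(k**2 + 13*k + 42)

Invalid: residual \frac{3 \left(3 k^{4} + 34 k^{3} + 84 k^{2} + 89 k + 29\right)}{k^{2} + 13 k + 42} ≠ 0.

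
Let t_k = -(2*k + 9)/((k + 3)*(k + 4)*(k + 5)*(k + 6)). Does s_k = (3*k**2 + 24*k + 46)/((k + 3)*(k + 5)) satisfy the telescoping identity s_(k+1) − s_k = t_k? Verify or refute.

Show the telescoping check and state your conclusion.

valid; difference matches t_k

s_(k+1) = (24*k + 3*(k + 1)**2 + 70)/((k + 4)*(k + 6))
s_(k+1) − s_k = (-2*k - 9)/(k**4 + 18*k**3 + 119*k**2 + 342*k + 360)
(s_(k+1) − s_k) − t_k = 0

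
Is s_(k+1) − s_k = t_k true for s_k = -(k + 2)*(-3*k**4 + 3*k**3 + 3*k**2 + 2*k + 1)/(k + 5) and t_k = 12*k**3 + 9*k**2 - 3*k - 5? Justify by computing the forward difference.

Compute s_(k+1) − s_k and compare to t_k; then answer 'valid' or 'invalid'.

s_(k+1) = (3*k**5 + 18*k**4 + 33*k**3 + 13*k**2 - 21*k - 18)/(k + 6)
s_(k+1) − s_k = (12*k**5 + 114*k**4 + 240*k**3 + 97*k**2 - 91*k - 78)/(k**2 + 11*k + 30)
(s_(k+1) − s_k) − t_k = 9*(-3*k**4 - 24*k**3 - 15*k**2 + 6*k + 8)/(k**2 + 11*k + 30)

Invalid: residual 9*(-3*k**4 - 24*k**3 - 15*k**2 + 6*k + 8)/(k**2 + 11*k + 30) ≠ 0.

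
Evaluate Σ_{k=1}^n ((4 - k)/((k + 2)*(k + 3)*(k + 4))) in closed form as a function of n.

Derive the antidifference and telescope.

S(n) = n/(n**2 + 7*n + 12)

Step 1: r(k) = (k - 3)*(k + 2)/((k - 4)*(k + 5)).
A = k + 2, B = k + 5, C = k - 4.
Key eq: (k + 2)·f(k+1) = (k + 4)·f(k) + (k - 4).
Degrees (1,1,1) ⇒ d ≤ 2.
Solve for f: f(k) = -k*(k + 11)/6 (degree 2 ≤ 2).
R(k) = B(k−1)·f(k)/C(k) = -k*(k + 4)*(k + 11)/(6*(k - 4)); s_k = R·t_k = k*(k + 11)/(6*(k + 2)*(k + 3)).
s_(k+1) − s_k = (4 - k)/(k**3 + 9*k**2 + 26*k + 24) = t_k.
Σ_(k=1)^n t_k = s_(n+1) − s_(1) = ((n**2 + 13*n + 12)/(6*(n**2 + 7*n + 12))) − (1/6), i.e. n/(n**2 + 7*n + 12).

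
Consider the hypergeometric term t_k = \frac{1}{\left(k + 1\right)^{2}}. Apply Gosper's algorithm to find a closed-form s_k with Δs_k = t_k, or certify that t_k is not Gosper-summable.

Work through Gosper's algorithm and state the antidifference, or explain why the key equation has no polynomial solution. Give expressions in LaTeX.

Compute t_(k+1)/t_k: get (k + 1)**2/(k + 2)**2.
Gosper form: A/B · C(k+1)/C(k) with A=k**2 + 2*k + 1, B=k**2 + 4*k + 4, C=1.
f must satisfy (k**2 + 2*k + 1)·f(k+1) − (k**2 + 2*k + 1)·f(k) = 1.
From deg A=2, deg B=2, deg C=0: d=0.
Put f(k) = c0: A·f(k+1) − B(k−1)·f(k) − C = -1; need -1 = 0 — inconsistent ⇒ no f, not summable.

none — t_k is not Gosper-summable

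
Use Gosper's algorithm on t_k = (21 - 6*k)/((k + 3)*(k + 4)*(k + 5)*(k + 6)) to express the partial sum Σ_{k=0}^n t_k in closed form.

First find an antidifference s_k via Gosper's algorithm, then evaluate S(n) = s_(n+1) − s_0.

S(n) = (n**3 + 15*n**2 + 119*n + 105)/(15*(n**3 + 15*n**2 + 74*n + 120))

t_(k+1)/t_k = (k + 3)*(2*k - 5)/((k + 7)*(2*k - 7)).
Gosper form: A/B · C(k+1)/C(k) with A=k + 3, B=k + 7, C=k - 7/2.
f must satisfy (k + 3)·f(k+1) − (k + 6)·f(k) = k - 7/2.
d = 3 from the (1,1,1) case.
A polynomial solution: f(k) = -k*(k**2 + 12*k + 92)/90.
Get s_k = R·t_k = k*(k**2 + 12*k + 92)/(15*(k + 3)*(k + 4)*(k + 5)) with R(k) = B(k−1)f(k)/C(k) = -k*(k + 6)*(k**2 + 12*k + 92)/(45*(2*k - 7)).
Δs = 3*(7 - 2*k)/(k**4 + 18*k**3 + 119*k**2 + 342*k + 360), as required.
s_(n+1) = (n**3 + 15*n**2 + 119*n + 105)/(15*(n**3 + 15*n**2 + 74*n + 120)) and s_(0) = 0, so S(n) = (n**3 + 15*n**2 + 119*n + 105)/(15*(n**3 + 15*n**2 + 74*n + 120)).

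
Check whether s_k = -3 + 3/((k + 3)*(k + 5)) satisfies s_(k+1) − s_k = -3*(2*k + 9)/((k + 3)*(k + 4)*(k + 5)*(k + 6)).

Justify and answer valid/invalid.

valid; difference matches t_k

s_(k+1) = -3 + 3/((k + 4)*(k + 6))
s_(k+1) − s_k = 3*(-2*k - 9)/(k**4 + 18*k**3 + 119*k**2 + 342*k + 360)
(s_(k+1) − s_k) − t_k = 0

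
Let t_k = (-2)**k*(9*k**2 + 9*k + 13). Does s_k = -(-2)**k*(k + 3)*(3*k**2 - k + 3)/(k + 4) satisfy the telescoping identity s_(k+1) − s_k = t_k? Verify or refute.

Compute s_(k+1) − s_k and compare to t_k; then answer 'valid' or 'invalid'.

Invalid: residual (-2)**k*(-9*k**3 - 48*k**2 - 48*k - 55)/(k**2 + 9*k + 20) ≠ 0.

s_(k+1) = 2*(-2)**k*(k + 4)*(-k + 3*(k + 1)**2 + 2)/(k + 5)
s_(k+1) − s_k = (-2)**k*(9*k**4 + 81*k**3 + 226*k**2 + 249*k + 205)/(k**2 + 9*k + 20)
(s_(k+1) − s_k) − t_k = (-2)**k*(-9*k**3 - 48*k**2 - 48*k - 55)/(k**2 + 9*k + 20)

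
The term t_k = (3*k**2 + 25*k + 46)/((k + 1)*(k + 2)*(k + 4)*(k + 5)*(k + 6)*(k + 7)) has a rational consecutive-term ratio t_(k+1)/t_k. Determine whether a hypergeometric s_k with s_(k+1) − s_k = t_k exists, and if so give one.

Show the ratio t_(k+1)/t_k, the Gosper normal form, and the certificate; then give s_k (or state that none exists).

s_k = k*(k**2 + 11*k + 34)/(24*(k**3 + 11*k**2 + 34*k + 24))

Step 1: r(k) = (k + 1)*(k + 4)*(25*k + 3*(k + 1)**2 + 71)/((k + 3)*(k + 8)*(3*k**2 + 25*k + 46)).
Normal form (A,B,C) = (k + 1, k + 8, k**3 + 34*k**2/3 + 121*k/3 + 46).
Need (k + 1)·f(k+1) − (k + 7)·f(k) = k**3 + 34*k**2/3 + 121*k/3 + 46.
From deg A=1, deg B=1, deg C=3: d=6.
Coefficient equations give f(k) = k*(k + 2)*(k + 3)*(k + 5)*(k**2 + 11*k + 34)/72.
Get s_k = R·t_k = k*(k**2 + 11*k + 34)/(24*(k**3 + 11*k**2 + 34*k + 24)) with R(k) = B(k−1)f(k)/C(k) = k*(k + 2)*(k + 5)*(k + 7)*(k**2 + 11*k + 34)/(24*(3*k**2 + 25*k + 46)).
Check: Δs_k = (3*k**2 + 25*k + 46)/(k**6 + 25*k**5 + 247*k**4 + 1219*k**3 + 3112*k**2 + 3796*k + 1680). ✓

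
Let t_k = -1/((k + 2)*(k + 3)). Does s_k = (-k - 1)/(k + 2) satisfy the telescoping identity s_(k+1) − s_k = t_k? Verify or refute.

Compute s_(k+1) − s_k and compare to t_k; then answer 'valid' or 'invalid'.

s_(k+1) = (-k - 2)/(k + 3)
s_(k+1) − s_k = -1/(k**2 + 5*k + 6)
(s_(k+1) − s_k) − t_k = 0

valid (s_(k+1) − s_k reduces to t_k)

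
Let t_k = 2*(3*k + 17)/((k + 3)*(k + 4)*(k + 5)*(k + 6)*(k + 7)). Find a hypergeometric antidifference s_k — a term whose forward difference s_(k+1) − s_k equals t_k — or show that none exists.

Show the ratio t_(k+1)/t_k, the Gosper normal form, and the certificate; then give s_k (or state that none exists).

t_(k+1)/t_k = (k + 3)*(3*k + 20)/((k + 8)*(3*k + 17)).
Take A(k)=k + 3, B(k)=k + 8, C(k)=k + 17/3.
Solve (k + 3)·f(k+1) − (k + 7)·f(k) = k + 17/3.
Bound: deg f ≤ 4.
Solving with deg f ≤ 4: f(k) = k*(k + 5)*(k**2 + 13*k + 54)/216.
So s_k = (B(k−1)f/C)·t_k = (k*(k + 5)*(k + 7)*(k**2 + 13*k + 54)/(72*(3*k + 17)))·t_k = k*(k**2 + 13*k + 54)/(36*(k**3 + 13*k**2 + 54*k + 72)).
s_(k+1) − s_k = 2*(3*k + 17)/(k**5 + 25*k**4 + 245*k**3 + 1175*k**2 + 2754*k + 2520) = t_k.

s_k = k*(k**2 + 13*k + 54)/(36*(k**3 + 13*k**2 + 54*k + 72))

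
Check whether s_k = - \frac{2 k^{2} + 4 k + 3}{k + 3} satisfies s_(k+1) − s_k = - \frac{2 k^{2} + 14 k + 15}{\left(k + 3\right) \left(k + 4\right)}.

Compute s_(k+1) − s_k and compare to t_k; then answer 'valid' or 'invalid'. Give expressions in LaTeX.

valid; difference matches t_k

s_(k+1) = (-2*k**2 - 8*k - 9)/(k + 4)
s_(k+1) − s_k = (-2*k**2 - 14*k - 15)/(k**2 + 7*k + 12)
(s_(k+1) − s_k) − t_k = 0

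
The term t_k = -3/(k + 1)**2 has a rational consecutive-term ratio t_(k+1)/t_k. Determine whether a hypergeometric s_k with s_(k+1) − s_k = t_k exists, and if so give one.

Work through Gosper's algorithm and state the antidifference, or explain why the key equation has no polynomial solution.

The ratio is (k + 1)**2/(k + 2)**2.
So A=k**2 + 2*k + 1 and B=k**2 + 4*k + 4, with C=1.
Set up (k**2 + 2*k + 1)·f(k+1) − (k**2 + 2*k + 1)·f(k) − (1) = 0.
d = 0 from the (2,2,0) case.
Generic f = c0 gives residual -1; -1 = 0 cannot hold, so t_k is not Gosper-summable.

not Gosper-summable; s_k does not exist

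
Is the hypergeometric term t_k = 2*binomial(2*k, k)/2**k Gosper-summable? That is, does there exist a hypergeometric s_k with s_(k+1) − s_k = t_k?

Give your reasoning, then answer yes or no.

t_(k+1)/t_k = (2*k + 1)/(k + 1).
So A=2*k + 1 and B=k + 1, with C=1.
Set up (2*k + 1)·f(k+1) − (k)·f(k) − (1) = 0.
deg f ≤ -1 (via 1,1,0).
Negative degree bound (-1): no f exists, t_k not Gosper-summable.

No; the degree bound rules out any f.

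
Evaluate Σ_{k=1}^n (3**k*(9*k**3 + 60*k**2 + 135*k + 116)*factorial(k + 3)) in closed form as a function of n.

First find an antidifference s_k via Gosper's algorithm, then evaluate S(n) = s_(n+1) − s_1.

r(k) = 3*(9*k**4 + 123*k**3 + 630*k**2 + 1448*k + 1280)/(9*k**3 + 60*k**2 + 135*k + 116) after simplifying.
A = 3*k + 12, B = 1, C = k**3 + 20*k**2/3 + 15*k + 116/9.
Solve (3*k + 12)·f(k+1) − (1)·f(k) = k**3 + 20*k**2/3 + 15*k + 116/9.
From deg A=1, deg B=0, deg C=3: d=2.
Solving with deg f ≤ 2: f(k) = (3*k**2 + 3*k + 4)/9.
Certificate R = B(k−1)f/C = (3*k**2 + 3*k + 4)/(9*k**3 + 60*k**2 + 135*k + 116) gives s_k = 3**k*(3*k**2 + 3*k + 4)*factorial(k + 3).
Δs = 3**k*(9*k**3 + 60*k**2 + 135*k + 116)*factorial(k + 3), as required.
Telescope: S(n) = s_(n+1) − s_(1) = 3**(n + 1)*(3*n**2 + 9*n + 10)*factorial(n + 4) − (720) = 9*3**n*n**2*factorial(n + 4) + 27*3**n*n*factorial(n + 4) + 30*3**n*factorial(n + 4) - 720.

S(n) = 9*3**n*n**2*factorial(n + 4) + 27*3**n*n*factorial(n + 4) + 30*3**n*factorial(n + 4) - 720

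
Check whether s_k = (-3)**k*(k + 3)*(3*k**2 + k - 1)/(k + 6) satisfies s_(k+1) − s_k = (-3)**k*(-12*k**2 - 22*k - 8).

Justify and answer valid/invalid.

Invalid: residual 3*(-3)**k*(12*k**3 + 97*k**2 + 141*k + 47)/(k**2 + 13*k + 42) ≠ 0.

s_(k+1) = (-3)**(k + 1)*(k + 4)*(k + 3*(k + 1)**2)/(k + 7)
s_(k+1) − s_k = (-3)**k*(-12*k**4 - 142*k**3 - 507*k**2 - 605*k - 195)/(k**2 + 13*k + 42)
(s_(k+1) − s_k) − t_k = 3*(-3)**k*(12*k**3 + 97*k**2 + 141*k + 47)/(k**2 + 13*k + 42)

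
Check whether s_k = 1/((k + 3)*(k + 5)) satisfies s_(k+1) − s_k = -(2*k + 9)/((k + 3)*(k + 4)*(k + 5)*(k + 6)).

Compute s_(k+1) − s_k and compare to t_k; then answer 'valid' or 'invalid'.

Valid: the claim telescopes to t_k.

s_(k+1) = 1/((k + 4)*(k + 6))
s_(k+1) − s_k = (-2*k - 9)/(k**4 + 18*k**3 + 119*k**2 + 342*k + 360)
(s_(k+1) − s_k) − t_k = 0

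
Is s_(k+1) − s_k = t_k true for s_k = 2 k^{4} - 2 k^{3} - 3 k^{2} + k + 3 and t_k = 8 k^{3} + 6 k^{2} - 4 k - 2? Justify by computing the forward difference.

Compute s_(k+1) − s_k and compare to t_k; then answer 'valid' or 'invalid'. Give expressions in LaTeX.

s_(k+1) = 2*k**4 + 6*k**3 + 3*k**2 - 3*k + 1
s_(k+1) − s_k = 8*k**3 + 6*k**2 - 4*k - 2
(s_(k+1) − s_k) − t_k = 0

valid (s_(k+1) − s_k reduces to t_k)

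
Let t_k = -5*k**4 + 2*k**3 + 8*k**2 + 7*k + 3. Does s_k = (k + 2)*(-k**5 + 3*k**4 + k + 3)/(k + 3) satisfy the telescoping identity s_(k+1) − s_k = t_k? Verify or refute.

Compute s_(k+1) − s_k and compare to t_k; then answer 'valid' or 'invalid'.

s_(k+1) = (k + 3)*(k - (k + 1)**5 + 3*(k + 1)**4 + 4)/(k + 4)
s_(k+1) − s_k = (-5*k**6 - 29*k**5 - 22*k**4 + 73*k**3 + 117*k**2 + 82*k + 30)/(k**2 + 7*k + 12)
(s_(k+1) − s_k) − t_k = (4*k**5 + 16*k**4 - 14*k**3 - 31*k**2 - 23*k - 6)/(k**2 + 7*k + 12)

Invalid: residual (4*k**5 + 16*k**4 - 14*k**3 - 31*k**2 - 23*k - 6)/(k**2 + 7*k + 12) ≠ 0.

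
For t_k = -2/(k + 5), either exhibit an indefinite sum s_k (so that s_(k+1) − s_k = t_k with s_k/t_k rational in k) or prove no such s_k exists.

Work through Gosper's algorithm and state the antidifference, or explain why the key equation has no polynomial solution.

none — t_k is not Gosper-summable

Ratio r(k) = (k + 5)/(k + 6).
Factor: A=k + 5; B=k + 6; C=1.
Set up (k + 5)·f(k+1) − (k + 5)·f(k) − (1) = 0.
deg f ≤ 0 (via 1,1,0).
Write f(k) = c0. Then LHS − RHS = -1, requiring -1 = 0: contradictory. No certificate.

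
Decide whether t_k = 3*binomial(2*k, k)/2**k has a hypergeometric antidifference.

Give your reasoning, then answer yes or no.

The ratio is (2*k + 1)/(k + 1).
So A=2*k + 1 and B=k + 1, with C=1.
f must satisfy (2*k + 1)·f(k+1) − (k)·f(k) = 1.
d = -1 from the (1,1,0) case.
Bound -1 < 0, so the key equation has no polynomial solution.

No; the degree bound rules out any f.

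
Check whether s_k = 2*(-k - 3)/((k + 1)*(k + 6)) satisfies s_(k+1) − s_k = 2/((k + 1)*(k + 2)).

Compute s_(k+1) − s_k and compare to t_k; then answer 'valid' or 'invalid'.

s_(k+1) = 2*(-k - 4)/((k + 2)*(k + 7))
s_(k+1) − s_k = 2*(k**2 + 7*k + 18)/(k**4 + 16*k**3 + 83*k**2 + 152*k + 84)
(s_(k+1) − s_k) − t_k = 12*(-k - 4)/(k**4 + 16*k**3 + 83*k**2 + 152*k + 84)

Invalid: residual 12*(-k - 4)/(k**4 + 16*k**3 + 83*k**2 + 152*k + 84) ≠ 0.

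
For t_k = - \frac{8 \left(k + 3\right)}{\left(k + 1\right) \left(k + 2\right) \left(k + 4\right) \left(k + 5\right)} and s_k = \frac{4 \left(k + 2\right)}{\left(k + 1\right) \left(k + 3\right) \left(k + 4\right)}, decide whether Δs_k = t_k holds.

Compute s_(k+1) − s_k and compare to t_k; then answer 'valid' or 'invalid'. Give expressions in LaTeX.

s_(k+1) = 4*(k + 3)/((k + 2)*(k + 4)*(k + 5))
s_(k+1) − s_k = 4*(-2*k**2 - 9*k - 11)/(k**5 + 15*k**4 + 85*k**3 + 225*k**2 + 274*k + 120)
(s_(k+1) − s_k) − t_k = 4*(3*k + 7)/(k**5 + 15*k**4 + 85*k**3 + 225*k**2 + 274*k + 120)

Invalid: residual \frac{4 \left(3 k + 7\right)}{k^{5} + 15 k^{4} + 85 k^{3} + 225 k^{2} + 274 k + 120} ≠ 0.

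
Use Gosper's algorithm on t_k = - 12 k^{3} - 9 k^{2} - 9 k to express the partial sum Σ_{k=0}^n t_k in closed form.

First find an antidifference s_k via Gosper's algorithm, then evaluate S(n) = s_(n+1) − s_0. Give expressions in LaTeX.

S(n) = 3 n \left(- n^{3} - 3 n^{2} - 4 n - 2\right)

The ratio is (4*k**3 + 15*k**2 + 21*k + 10)/(k*(4*k**2 + 3*k + 3)).
Normal form (A,B,C) = (1, 1, k**3 + 3*k**2/4 + 3*k/4).
Need (1)·f(k+1) − (1)·f(k) = k**3 + 3*k**2/4 + 3*k/4.
Degrees (0,0,3) ⇒ d ≤ 4.
Coefficient equations give f(k) = k*(k - 1)*(k**2 + 1)/4.
Then R = B(k−1)f/C = (k - 1)*(k**2 + 1)/(4*k**2 + 3*k + 3), so s_k = R(k)·t_k = 3*k*(-k**3 + k**2 - k + 1).
Check: Δs_k = 3*k*(-4*k**2 - 3*k - 3). ✓
Evaluate: s_(n+1) = 3*n*(-n**3 - 3*n**2 - 4*n - 2); subtract s_(0) = 0 ⇒ S(n) = 3*n*(-n**3 - 3*n**2 - 4*n - 2).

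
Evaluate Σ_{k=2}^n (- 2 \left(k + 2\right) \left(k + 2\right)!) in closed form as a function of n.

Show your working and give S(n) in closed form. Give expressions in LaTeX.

S(n) = 48 - 2 \left(n + 3\right)!

Step 1: r(k) = (k + 3)**2/(k + 2).
Take A(k)=k + 3, B(k)=1, C(k)=k + 2.
f must satisfy (k + 3)·f(k+1) − (1)·f(k) = k + 2.
Degrees (1,0,1) ⇒ d ≤ 0.
Match coefficients ⇒ f(k) = 1.
So s_k = (B(k−1)f/C)·t_k = (1/(k + 2))·t_k = -2*factorial(k + 2).
s_(k+1) − s_k = -2*(k + 2)*factorial(k + 2) = t_k.
s_(n+1) = -2*factorial(n + 3) and s_(2) = -48, so S(n) = 48 - 2*factorial(n + 3).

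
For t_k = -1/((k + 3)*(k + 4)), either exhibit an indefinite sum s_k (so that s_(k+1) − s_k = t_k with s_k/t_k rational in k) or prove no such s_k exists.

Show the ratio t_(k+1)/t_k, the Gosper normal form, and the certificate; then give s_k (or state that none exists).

s_k = -k/(3*k + 9)

Compute t_(k+1)/t_k: get (k + 3)/(k + 5).
A = k + 3, B = k + 5, C = 1.
Solve (k + 3)·f(k+1) − (k + 4)·f(k) = 1.
Bound: deg f ≤ 1.
Solving with deg f ≤ 1: f(k) = k/3.
Then R = B(k−1)f/C = k*(k + 4)/3, so s_k = R(k)·t_k = -k/(3*k + 9).
Verify: -1/(k**2 + 7*k + 12) matches t_k.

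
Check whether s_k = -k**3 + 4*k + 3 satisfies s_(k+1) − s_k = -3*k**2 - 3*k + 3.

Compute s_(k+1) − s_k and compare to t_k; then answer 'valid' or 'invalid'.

Valid: the claim telescopes to t_k.

s_(k+1) = 4*k - (k + 1)**3 + 7
s_(k+1) − s_k = -3*k**2 - 3*k + 3
(s_(k+1) − s_k) − t_k = 0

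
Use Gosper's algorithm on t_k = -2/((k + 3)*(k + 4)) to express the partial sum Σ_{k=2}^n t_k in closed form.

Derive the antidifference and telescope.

S(n) = 2*(1 - n)/(5*(n + 4))

The ratio is (k + 3)/(k + 5).
A = k + 3, B = k + 5, C = 1.
Key eq: (k + 3)·f(k+1) = (k + 4)·f(k) + (1).
Degrees (1,1,0) ⇒ d ≤ 1.
Match coefficients ⇒ f(k) = k/3.
Then R = B(k−1)f/C = k*(k + 4)/3, so s_k = R(k)·t_k = -2*k/(3*k + 9).
Check: Δs_k = -2/(k**2 + 7*k + 12). ✓
s_(n+1) = 2*(-n - 1)/(3*(n + 4)) and s_(2) = -4/15, so S(n) = 2*(1 - n)/(5*(n + 4)).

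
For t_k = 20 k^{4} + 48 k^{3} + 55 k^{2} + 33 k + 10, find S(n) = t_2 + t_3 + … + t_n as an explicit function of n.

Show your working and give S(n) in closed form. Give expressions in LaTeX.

S(n) = 4 n^{5} + 22 n^{4} + 49 n^{3} + 56 n^{2} + 35 n - 166

Ratio r(k) = (20*k**4 + 128*k**3 + 319*k**2 + 367*k + 166)/(20*k**4 + 48*k**3 + 55*k**2 + 33*k + 10).
So A=1 and B=1, with C=k**4 + 12*k**3/5 + 11*k**2/4 + 33*k/20 + 1/2.
Need (1)·f(k+1) − (1)·f(k) = k**4 + 12*k**3/5 + 11*k**2/4 + 33*k/20 + 1/2.
d = 5 from the (0,0,4) case.
Match coefficients ⇒ f(k) = k*(4*k**4 + 2*k**3 + k**2 + k + 2)/20.
So s_k = (B(k−1)f/C)·t_k = (k*(4*k**4 + 2*k**3 + k**2 + k + 2)/(20*k**4 + 48*k**3 + 55*k**2 + 33*k + 10))·t_k = k*(4*k**4 + 2*k**3 + k**2 + k + 2).
Verify: 20*k**4 + 48*k**3 + 55*k**2 + 33*k + 10 matches t_k.
s_(n+1) = 4*n**5 + 22*n**4 + 49*n**3 + 56*n**2 + 35*n + 10 and s_(2) = 176, so S(n) = 4*n**5 + 22*n**4 + 49*n**3 + 56*n**2 + 35*n - 166.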